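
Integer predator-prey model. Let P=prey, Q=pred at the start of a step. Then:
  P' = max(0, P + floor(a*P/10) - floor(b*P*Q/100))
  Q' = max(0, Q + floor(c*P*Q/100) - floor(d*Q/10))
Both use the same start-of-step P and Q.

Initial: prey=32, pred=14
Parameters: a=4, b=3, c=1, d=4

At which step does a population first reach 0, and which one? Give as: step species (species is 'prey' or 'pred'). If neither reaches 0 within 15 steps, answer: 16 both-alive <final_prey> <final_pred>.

Answer: 16 both-alive 23 22

Derivation:
Step 1: prey: 32+12-13=31; pred: 14+4-5=13
Step 2: prey: 31+12-12=31; pred: 13+4-5=12
Step 3: prey: 31+12-11=32; pred: 12+3-4=11
Step 4: prey: 32+12-10=34; pred: 11+3-4=10
Step 5: prey: 34+13-10=37; pred: 10+3-4=9
Step 6: prey: 37+14-9=42; pred: 9+3-3=9
Step 7: prey: 42+16-11=47; pred: 9+3-3=9
Step 8: prey: 47+18-12=53; pred: 9+4-3=10
Step 9: prey: 53+21-15=59; pred: 10+5-4=11
Step 10: prey: 59+23-19=63; pred: 11+6-4=13
Step 11: prey: 63+25-24=64; pred: 13+8-5=16
Step 12: prey: 64+25-30=59; pred: 16+10-6=20
Step 13: prey: 59+23-35=47; pred: 20+11-8=23
Step 14: prey: 47+18-32=33; pred: 23+10-9=24
Step 15: prey: 33+13-23=23; pred: 24+7-9=22
No extinction within 15 steps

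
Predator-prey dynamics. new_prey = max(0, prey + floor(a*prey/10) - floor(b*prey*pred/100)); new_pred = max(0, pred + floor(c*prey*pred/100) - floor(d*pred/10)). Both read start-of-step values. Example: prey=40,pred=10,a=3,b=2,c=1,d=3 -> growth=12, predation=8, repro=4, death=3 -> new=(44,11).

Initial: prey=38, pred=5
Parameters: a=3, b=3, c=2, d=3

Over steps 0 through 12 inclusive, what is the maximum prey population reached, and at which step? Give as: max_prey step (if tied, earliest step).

Answer: 48 2

Derivation:
Step 1: prey: 38+11-5=44; pred: 5+3-1=7
Step 2: prey: 44+13-9=48; pred: 7+6-2=11
Step 3: prey: 48+14-15=47; pred: 11+10-3=18
Step 4: prey: 47+14-25=36; pred: 18+16-5=29
Step 5: prey: 36+10-31=15; pred: 29+20-8=41
Step 6: prey: 15+4-18=1; pred: 41+12-12=41
Step 7: prey: 1+0-1=0; pred: 41+0-12=29
Step 8: prey: 0+0-0=0; pred: 29+0-8=21
Step 9: prey: 0+0-0=0; pred: 21+0-6=15
Step 10: prey: 0+0-0=0; pred: 15+0-4=11
Step 11: prey: 0+0-0=0; pred: 11+0-3=8
Step 12: prey: 0+0-0=0; pred: 8+0-2=6
Max prey = 48 at step 2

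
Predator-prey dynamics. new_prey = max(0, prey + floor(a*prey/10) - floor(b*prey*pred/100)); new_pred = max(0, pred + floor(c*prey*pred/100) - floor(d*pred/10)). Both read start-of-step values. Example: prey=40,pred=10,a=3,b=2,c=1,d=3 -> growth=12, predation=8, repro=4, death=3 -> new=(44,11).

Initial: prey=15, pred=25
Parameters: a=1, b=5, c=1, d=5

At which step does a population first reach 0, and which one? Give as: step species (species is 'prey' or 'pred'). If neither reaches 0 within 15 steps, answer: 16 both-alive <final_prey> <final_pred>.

Answer: 1 prey

Derivation:
Step 1: prey: 15+1-18=0; pred: 25+3-12=16
First extinction: prey at step 1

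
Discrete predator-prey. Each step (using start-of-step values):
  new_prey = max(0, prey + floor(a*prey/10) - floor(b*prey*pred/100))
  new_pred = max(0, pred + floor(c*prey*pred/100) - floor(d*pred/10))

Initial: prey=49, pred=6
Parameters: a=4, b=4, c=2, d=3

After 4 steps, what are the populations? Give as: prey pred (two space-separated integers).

Step 1: prey: 49+19-11=57; pred: 6+5-1=10
Step 2: prey: 57+22-22=57; pred: 10+11-3=18
Step 3: prey: 57+22-41=38; pred: 18+20-5=33
Step 4: prey: 38+15-50=3; pred: 33+25-9=49

Answer: 3 49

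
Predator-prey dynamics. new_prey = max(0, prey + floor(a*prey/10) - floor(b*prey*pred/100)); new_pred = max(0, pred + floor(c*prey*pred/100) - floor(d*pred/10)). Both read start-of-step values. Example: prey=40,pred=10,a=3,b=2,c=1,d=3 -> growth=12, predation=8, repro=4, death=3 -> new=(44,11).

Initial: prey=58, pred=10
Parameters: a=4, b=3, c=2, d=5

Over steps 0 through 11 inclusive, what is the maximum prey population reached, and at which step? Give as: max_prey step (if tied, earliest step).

Answer: 64 1

Derivation:
Step 1: prey: 58+23-17=64; pred: 10+11-5=16
Step 2: prey: 64+25-30=59; pred: 16+20-8=28
Step 3: prey: 59+23-49=33; pred: 28+33-14=47
Step 4: prey: 33+13-46=0; pred: 47+31-23=55
Step 5: prey: 0+0-0=0; pred: 55+0-27=28
Step 6: prey: 0+0-0=0; pred: 28+0-14=14
Step 7: prey: 0+0-0=0; pred: 14+0-7=7
Step 8: prey: 0+0-0=0; pred: 7+0-3=4
Step 9: prey: 0+0-0=0; pred: 4+0-2=2
Step 10: prey: 0+0-0=0; pred: 2+0-1=1
Step 11: prey: 0+0-0=0; pred: 1+0-0=1
Max prey = 64 at step 1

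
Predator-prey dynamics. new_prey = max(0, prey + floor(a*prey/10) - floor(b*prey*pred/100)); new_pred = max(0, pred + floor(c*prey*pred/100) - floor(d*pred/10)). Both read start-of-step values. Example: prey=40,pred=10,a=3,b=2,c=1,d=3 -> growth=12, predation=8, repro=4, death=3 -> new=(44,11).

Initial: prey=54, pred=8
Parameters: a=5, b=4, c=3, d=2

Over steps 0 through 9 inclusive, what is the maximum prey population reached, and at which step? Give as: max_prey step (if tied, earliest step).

Answer: 64 1

Derivation:
Step 1: prey: 54+27-17=64; pred: 8+12-1=19
Step 2: prey: 64+32-48=48; pred: 19+36-3=52
Step 3: prey: 48+24-99=0; pred: 52+74-10=116
Step 4: prey: 0+0-0=0; pred: 116+0-23=93
Step 5: prey: 0+0-0=0; pred: 93+0-18=75
Step 6: prey: 0+0-0=0; pred: 75+0-15=60
Step 7: prey: 0+0-0=0; pred: 60+0-12=48
Step 8: prey: 0+0-0=0; pred: 48+0-9=39
Step 9: prey: 0+0-0=0; pred: 39+0-7=32
Max prey = 64 at step 1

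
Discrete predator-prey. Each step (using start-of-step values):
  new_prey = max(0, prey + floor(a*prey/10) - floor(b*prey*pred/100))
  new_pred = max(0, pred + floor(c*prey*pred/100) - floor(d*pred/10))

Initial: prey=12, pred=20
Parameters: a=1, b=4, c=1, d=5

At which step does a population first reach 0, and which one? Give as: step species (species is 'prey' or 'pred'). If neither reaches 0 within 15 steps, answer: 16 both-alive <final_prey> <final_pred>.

Answer: 16 both-alive 3 1

Derivation:
Step 1: prey: 12+1-9=4; pred: 20+2-10=12
Step 2: prey: 4+0-1=3; pred: 12+0-6=6
Step 3: prey: 3+0-0=3; pred: 6+0-3=3
Step 4: prey: 3+0-0=3; pred: 3+0-1=2
Step 5: prey: 3+0-0=3; pred: 2+0-1=1
Step 6: prey: 3+0-0=3; pred: 1+0-0=1
Steps 7-15: state stable at prey=3, pred=1 (no change)
No extinction within 15 steps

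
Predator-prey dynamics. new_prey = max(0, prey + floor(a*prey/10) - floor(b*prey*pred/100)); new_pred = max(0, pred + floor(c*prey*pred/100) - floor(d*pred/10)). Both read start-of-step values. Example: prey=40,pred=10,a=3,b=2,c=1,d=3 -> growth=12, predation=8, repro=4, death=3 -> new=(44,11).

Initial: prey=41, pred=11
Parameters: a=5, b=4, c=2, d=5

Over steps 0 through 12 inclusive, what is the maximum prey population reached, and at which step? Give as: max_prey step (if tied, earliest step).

Step 1: prey: 41+20-18=43; pred: 11+9-5=15
Step 2: prey: 43+21-25=39; pred: 15+12-7=20
Step 3: prey: 39+19-31=27; pred: 20+15-10=25
Step 4: prey: 27+13-27=13; pred: 25+13-12=26
Step 5: prey: 13+6-13=6; pred: 26+6-13=19
Step 6: prey: 6+3-4=5; pred: 19+2-9=12
Step 7: prey: 5+2-2=5; pred: 12+1-6=7
Step 8: prey: 5+2-1=6; pred: 7+0-3=4
Step 9: prey: 6+3-0=9; pred: 4+0-2=2
Step 10: prey: 9+4-0=13; pred: 2+0-1=1
Step 11: prey: 13+6-0=19; pred: 1+0-0=1
Step 12: prey: 19+9-0=28; pred: 1+0-0=1
Max prey = 43 at step 1

Answer: 43 1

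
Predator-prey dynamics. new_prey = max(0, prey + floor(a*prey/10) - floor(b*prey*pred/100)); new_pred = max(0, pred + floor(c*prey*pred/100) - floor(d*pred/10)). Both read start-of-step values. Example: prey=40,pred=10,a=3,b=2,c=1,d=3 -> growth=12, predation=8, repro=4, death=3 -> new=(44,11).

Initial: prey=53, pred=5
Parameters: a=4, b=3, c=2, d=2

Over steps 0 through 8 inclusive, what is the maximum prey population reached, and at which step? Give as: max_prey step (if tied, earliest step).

Step 1: prey: 53+21-7=67; pred: 5+5-1=9
Step 2: prey: 67+26-18=75; pred: 9+12-1=20
Step 3: prey: 75+30-45=60; pred: 20+30-4=46
Step 4: prey: 60+24-82=2; pred: 46+55-9=92
Step 5: prey: 2+0-5=0; pred: 92+3-18=77
Step 6: prey: 0+0-0=0; pred: 77+0-15=62
Step 7: prey: 0+0-0=0; pred: 62+0-12=50
Step 8: prey: 0+0-0=0; pred: 50+0-10=40
Max prey = 75 at step 2

Answer: 75 2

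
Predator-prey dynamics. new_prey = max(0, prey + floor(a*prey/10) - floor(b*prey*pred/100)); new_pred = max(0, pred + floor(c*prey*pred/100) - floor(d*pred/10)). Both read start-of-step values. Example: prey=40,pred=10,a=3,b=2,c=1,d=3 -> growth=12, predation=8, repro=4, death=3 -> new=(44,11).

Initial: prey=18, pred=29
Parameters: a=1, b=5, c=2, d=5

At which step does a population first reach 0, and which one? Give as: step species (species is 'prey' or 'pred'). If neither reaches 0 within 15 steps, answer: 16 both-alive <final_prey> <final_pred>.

Answer: 1 prey

Derivation:
Step 1: prey: 18+1-26=0; pred: 29+10-14=25
First extinction: prey at step 1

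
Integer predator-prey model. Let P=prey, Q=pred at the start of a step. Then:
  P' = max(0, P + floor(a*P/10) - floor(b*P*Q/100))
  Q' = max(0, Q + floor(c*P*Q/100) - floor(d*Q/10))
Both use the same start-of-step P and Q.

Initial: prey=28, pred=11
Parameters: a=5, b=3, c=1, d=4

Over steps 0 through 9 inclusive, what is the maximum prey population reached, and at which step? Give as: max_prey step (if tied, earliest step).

Answer: 85 6

Derivation:
Step 1: prey: 28+14-9=33; pred: 11+3-4=10
Step 2: prey: 33+16-9=40; pred: 10+3-4=9
Step 3: prey: 40+20-10=50; pred: 9+3-3=9
Step 4: prey: 50+25-13=62; pred: 9+4-3=10
Step 5: prey: 62+31-18=75; pred: 10+6-4=12
Step 6: prey: 75+37-27=85; pred: 12+9-4=17
Step 7: prey: 85+42-43=84; pred: 17+14-6=25
Step 8: prey: 84+42-63=63; pred: 25+21-10=36
Step 9: prey: 63+31-68=26; pred: 36+22-14=44
Max prey = 85 at step 6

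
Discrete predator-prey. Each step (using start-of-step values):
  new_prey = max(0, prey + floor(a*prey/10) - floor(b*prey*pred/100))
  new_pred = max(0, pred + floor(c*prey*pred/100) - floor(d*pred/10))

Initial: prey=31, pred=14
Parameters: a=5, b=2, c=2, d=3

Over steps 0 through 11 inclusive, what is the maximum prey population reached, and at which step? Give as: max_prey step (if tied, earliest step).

Answer: 44 2

Derivation:
Step 1: prey: 31+15-8=38; pred: 14+8-4=18
Step 2: prey: 38+19-13=44; pred: 18+13-5=26
Step 3: prey: 44+22-22=44; pred: 26+22-7=41
Step 4: prey: 44+22-36=30; pred: 41+36-12=65
Step 5: prey: 30+15-39=6; pred: 65+39-19=85
Step 6: prey: 6+3-10=0; pred: 85+10-25=70
Step 7: prey: 0+0-0=0; pred: 70+0-21=49
Step 8: prey: 0+0-0=0; pred: 49+0-14=35
Step 9: prey: 0+0-0=0; pred: 35+0-10=25
Step 10: prey: 0+0-0=0; pred: 25+0-7=18
Step 11: prey: 0+0-0=0; pred: 18+0-5=13
Max prey = 44 at step 2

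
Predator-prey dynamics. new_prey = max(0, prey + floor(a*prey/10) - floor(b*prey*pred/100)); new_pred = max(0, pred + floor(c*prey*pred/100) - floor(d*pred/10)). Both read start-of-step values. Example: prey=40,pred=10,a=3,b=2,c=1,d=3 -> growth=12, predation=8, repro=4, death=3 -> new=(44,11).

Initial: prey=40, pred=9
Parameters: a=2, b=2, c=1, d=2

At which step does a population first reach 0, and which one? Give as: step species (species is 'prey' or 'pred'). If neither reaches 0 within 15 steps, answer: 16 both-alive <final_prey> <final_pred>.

Step 1: prey: 40+8-7=41; pred: 9+3-1=11
Step 2: prey: 41+8-9=40; pred: 11+4-2=13
Step 3: prey: 40+8-10=38; pred: 13+5-2=16
Step 4: prey: 38+7-12=33; pred: 16+6-3=19
Step 5: prey: 33+6-12=27; pred: 19+6-3=22
Step 6: prey: 27+5-11=21; pred: 22+5-4=23
Step 7: prey: 21+4-9=16; pred: 23+4-4=23
Step 8: prey: 16+3-7=12; pred: 23+3-4=22
Step 9: prey: 12+2-5=9; pred: 22+2-4=20
Step 10: prey: 9+1-3=7; pred: 20+1-4=17
Step 11: prey: 7+1-2=6; pred: 17+1-3=15
Step 12: prey: 6+1-1=6; pred: 15+0-3=12
Step 13: prey: 6+1-1=6; pred: 12+0-2=10
Step 14: prey: 6+1-1=6; pred: 10+0-2=8
Step 15: prey: 6+1-0=7; pred: 8+0-1=7
No extinction within 15 steps

Answer: 16 both-alive 7 7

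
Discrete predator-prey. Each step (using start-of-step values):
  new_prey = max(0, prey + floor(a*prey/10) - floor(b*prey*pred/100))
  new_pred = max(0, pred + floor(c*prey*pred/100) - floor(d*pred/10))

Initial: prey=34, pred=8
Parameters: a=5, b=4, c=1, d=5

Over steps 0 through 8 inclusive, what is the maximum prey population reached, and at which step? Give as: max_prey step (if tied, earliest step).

Answer: 136 7

Derivation:
Step 1: prey: 34+17-10=41; pred: 8+2-4=6
Step 2: prey: 41+20-9=52; pred: 6+2-3=5
Step 3: prey: 52+26-10=68; pred: 5+2-2=5
Step 4: prey: 68+34-13=89; pred: 5+3-2=6
Step 5: prey: 89+44-21=112; pred: 6+5-3=8
Step 6: prey: 112+56-35=133; pred: 8+8-4=12
Step 7: prey: 133+66-63=136; pred: 12+15-6=21
Step 8: prey: 136+68-114=90; pred: 21+28-10=39
Max prey = 136 at step 7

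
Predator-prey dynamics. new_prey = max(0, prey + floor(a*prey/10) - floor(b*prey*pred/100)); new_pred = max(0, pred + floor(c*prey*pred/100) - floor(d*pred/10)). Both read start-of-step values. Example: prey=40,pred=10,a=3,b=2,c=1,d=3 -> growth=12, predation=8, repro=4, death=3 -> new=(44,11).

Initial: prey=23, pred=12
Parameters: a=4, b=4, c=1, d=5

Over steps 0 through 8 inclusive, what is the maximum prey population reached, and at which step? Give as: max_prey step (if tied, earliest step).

Step 1: prey: 23+9-11=21; pred: 12+2-6=8
Step 2: prey: 21+8-6=23; pred: 8+1-4=5
Step 3: prey: 23+9-4=28; pred: 5+1-2=4
Step 4: prey: 28+11-4=35; pred: 4+1-2=3
Step 5: prey: 35+14-4=45; pred: 3+1-1=3
Step 6: prey: 45+18-5=58; pred: 3+1-1=3
Step 7: prey: 58+23-6=75; pred: 3+1-1=3
Step 8: prey: 75+30-9=96; pred: 3+2-1=4
Max prey = 96 at step 8

Answer: 96 8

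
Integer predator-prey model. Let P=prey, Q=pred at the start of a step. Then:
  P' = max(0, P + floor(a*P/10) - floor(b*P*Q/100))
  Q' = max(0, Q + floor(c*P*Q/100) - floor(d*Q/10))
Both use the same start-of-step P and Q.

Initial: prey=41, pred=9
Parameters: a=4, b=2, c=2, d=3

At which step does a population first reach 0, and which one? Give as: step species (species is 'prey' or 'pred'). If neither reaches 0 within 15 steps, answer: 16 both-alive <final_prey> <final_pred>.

Step 1: prey: 41+16-7=50; pred: 9+7-2=14
Step 2: prey: 50+20-14=56; pred: 14+14-4=24
Step 3: prey: 56+22-26=52; pred: 24+26-7=43
Step 4: prey: 52+20-44=28; pred: 43+44-12=75
Step 5: prey: 28+11-42=0; pred: 75+42-22=95
First extinction: prey at step 5

Answer: 5 prey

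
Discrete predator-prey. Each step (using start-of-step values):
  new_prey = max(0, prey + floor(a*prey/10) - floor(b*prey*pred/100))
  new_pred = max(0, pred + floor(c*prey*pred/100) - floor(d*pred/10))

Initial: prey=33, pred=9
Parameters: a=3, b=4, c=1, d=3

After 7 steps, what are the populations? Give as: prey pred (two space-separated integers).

Answer: 21 9

Derivation:
Step 1: prey: 33+9-11=31; pred: 9+2-2=9
Step 2: prey: 31+9-11=29; pred: 9+2-2=9
Step 3: prey: 29+8-10=27; pred: 9+2-2=9
Step 4: prey: 27+8-9=26; pred: 9+2-2=9
Step 5: prey: 26+7-9=24; pred: 9+2-2=9
Step 6: prey: 24+7-8=23; pred: 9+2-2=9
Step 7: prey: 23+6-8=21; pred: 9+2-2=9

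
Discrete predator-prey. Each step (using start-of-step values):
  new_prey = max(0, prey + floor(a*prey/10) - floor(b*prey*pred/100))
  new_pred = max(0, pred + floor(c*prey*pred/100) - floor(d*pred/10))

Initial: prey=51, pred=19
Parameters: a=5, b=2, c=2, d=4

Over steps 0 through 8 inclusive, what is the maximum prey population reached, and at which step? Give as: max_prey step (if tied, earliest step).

Answer: 57 1

Derivation:
Step 1: prey: 51+25-19=57; pred: 19+19-7=31
Step 2: prey: 57+28-35=50; pred: 31+35-12=54
Step 3: prey: 50+25-54=21; pred: 54+54-21=87
Step 4: prey: 21+10-36=0; pred: 87+36-34=89
Step 5: prey: 0+0-0=0; pred: 89+0-35=54
Step 6: prey: 0+0-0=0; pred: 54+0-21=33
Step 7: prey: 0+0-0=0; pred: 33+0-13=20
Step 8: prey: 0+0-0=0; pred: 20+0-8=12
Max prey = 57 at step 1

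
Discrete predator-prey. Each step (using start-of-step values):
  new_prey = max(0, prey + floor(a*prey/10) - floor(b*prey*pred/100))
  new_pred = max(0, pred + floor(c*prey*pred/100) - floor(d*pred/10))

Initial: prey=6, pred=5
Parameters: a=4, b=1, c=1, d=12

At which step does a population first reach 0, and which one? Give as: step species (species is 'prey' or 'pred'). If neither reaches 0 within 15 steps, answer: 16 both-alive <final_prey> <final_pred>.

Step 1: prey: 6+2-0=8; pred: 5+0-6=0
First extinction: pred at step 1

Answer: 1 pred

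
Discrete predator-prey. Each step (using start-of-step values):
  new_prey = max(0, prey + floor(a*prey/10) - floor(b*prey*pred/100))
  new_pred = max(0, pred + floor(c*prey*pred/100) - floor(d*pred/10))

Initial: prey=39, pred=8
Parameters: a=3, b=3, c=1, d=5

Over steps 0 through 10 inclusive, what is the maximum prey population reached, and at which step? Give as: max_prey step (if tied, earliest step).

Answer: 95 8

Derivation:
Step 1: prey: 39+11-9=41; pred: 8+3-4=7
Step 2: prey: 41+12-8=45; pred: 7+2-3=6
Step 3: prey: 45+13-8=50; pred: 6+2-3=5
Step 4: prey: 50+15-7=58; pred: 5+2-2=5
Step 5: prey: 58+17-8=67; pred: 5+2-2=5
Step 6: prey: 67+20-10=77; pred: 5+3-2=6
Step 7: prey: 77+23-13=87; pred: 6+4-3=7
Step 8: prey: 87+26-18=95; pred: 7+6-3=10
Step 9: prey: 95+28-28=95; pred: 10+9-5=14
Step 10: prey: 95+28-39=84; pred: 14+13-7=20
Max prey = 95 at step 8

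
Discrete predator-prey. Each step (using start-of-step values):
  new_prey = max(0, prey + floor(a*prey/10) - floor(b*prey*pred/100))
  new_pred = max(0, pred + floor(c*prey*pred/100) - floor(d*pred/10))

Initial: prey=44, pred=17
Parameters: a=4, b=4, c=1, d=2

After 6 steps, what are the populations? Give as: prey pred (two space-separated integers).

Step 1: prey: 44+17-29=32; pred: 17+7-3=21
Step 2: prey: 32+12-26=18; pred: 21+6-4=23
Step 3: prey: 18+7-16=9; pred: 23+4-4=23
Step 4: prey: 9+3-8=4; pred: 23+2-4=21
Step 5: prey: 4+1-3=2; pred: 21+0-4=17
Step 6: prey: 2+0-1=1; pred: 17+0-3=14

Answer: 1 14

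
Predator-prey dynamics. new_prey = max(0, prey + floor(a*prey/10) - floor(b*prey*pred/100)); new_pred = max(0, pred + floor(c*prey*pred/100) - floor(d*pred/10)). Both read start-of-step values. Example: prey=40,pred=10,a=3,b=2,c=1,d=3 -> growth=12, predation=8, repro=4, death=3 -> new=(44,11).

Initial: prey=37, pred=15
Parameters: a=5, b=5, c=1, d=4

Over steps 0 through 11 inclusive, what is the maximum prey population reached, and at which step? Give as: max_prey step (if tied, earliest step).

Step 1: prey: 37+18-27=28; pred: 15+5-6=14
Step 2: prey: 28+14-19=23; pred: 14+3-5=12
Step 3: prey: 23+11-13=21; pred: 12+2-4=10
Step 4: prey: 21+10-10=21; pred: 10+2-4=8
Step 5: prey: 21+10-8=23; pred: 8+1-3=6
Step 6: prey: 23+11-6=28; pred: 6+1-2=5
Step 7: prey: 28+14-7=35; pred: 5+1-2=4
Step 8: prey: 35+17-7=45; pred: 4+1-1=4
Step 9: prey: 45+22-9=58; pred: 4+1-1=4
Step 10: prey: 58+29-11=76; pred: 4+2-1=5
Step 11: prey: 76+38-19=95; pred: 5+3-2=6
Max prey = 95 at step 11

Answer: 95 11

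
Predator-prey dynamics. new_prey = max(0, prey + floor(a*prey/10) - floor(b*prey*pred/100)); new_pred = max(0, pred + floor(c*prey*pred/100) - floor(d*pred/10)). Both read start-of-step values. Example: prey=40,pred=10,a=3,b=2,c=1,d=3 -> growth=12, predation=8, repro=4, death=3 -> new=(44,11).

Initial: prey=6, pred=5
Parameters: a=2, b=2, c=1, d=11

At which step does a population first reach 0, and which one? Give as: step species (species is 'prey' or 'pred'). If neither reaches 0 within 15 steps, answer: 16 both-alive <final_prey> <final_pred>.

Step 1: prey: 6+1-0=7; pred: 5+0-5=0
First extinction: pred at step 1

Answer: 1 pred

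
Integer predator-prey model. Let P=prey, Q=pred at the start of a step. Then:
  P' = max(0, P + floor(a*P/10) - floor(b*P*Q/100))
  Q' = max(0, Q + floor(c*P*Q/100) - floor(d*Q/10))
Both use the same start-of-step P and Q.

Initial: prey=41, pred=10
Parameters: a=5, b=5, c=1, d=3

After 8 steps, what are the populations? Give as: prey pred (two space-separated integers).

Answer: 15 11

Derivation:
Step 1: prey: 41+20-20=41; pred: 10+4-3=11
Step 2: prey: 41+20-22=39; pred: 11+4-3=12
Step 3: prey: 39+19-23=35; pred: 12+4-3=13
Step 4: prey: 35+17-22=30; pred: 13+4-3=14
Step 5: prey: 30+15-21=24; pred: 14+4-4=14
Step 6: prey: 24+12-16=20; pred: 14+3-4=13
Step 7: prey: 20+10-13=17; pred: 13+2-3=12
Step 8: prey: 17+8-10=15; pred: 12+2-3=11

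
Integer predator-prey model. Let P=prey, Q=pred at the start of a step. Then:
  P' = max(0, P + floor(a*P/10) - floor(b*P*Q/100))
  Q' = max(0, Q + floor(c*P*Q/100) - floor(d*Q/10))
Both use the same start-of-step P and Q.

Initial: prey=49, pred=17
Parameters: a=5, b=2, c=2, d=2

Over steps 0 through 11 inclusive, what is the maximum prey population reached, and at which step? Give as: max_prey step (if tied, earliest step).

Step 1: prey: 49+24-16=57; pred: 17+16-3=30
Step 2: prey: 57+28-34=51; pred: 30+34-6=58
Step 3: prey: 51+25-59=17; pred: 58+59-11=106
Step 4: prey: 17+8-36=0; pred: 106+36-21=121
Step 5: prey: 0+0-0=0; pred: 121+0-24=97
Step 6: prey: 0+0-0=0; pred: 97+0-19=78
Step 7: prey: 0+0-0=0; pred: 78+0-15=63
Step 8: prey: 0+0-0=0; pred: 63+0-12=51
Step 9: prey: 0+0-0=0; pred: 51+0-10=41
Step 10: prey: 0+0-0=0; pred: 41+0-8=33
Step 11: prey: 0+0-0=0; pred: 33+0-6=27
Max prey = 57 at step 1

Answer: 57 1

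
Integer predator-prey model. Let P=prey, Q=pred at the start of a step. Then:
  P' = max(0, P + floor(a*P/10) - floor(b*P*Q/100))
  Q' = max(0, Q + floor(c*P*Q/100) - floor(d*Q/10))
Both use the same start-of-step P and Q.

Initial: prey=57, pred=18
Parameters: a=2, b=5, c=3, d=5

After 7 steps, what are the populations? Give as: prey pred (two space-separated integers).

Answer: 0 2

Derivation:
Step 1: prey: 57+11-51=17; pred: 18+30-9=39
Step 2: prey: 17+3-33=0; pred: 39+19-19=39
Step 3: prey: 0+0-0=0; pred: 39+0-19=20
Step 4: prey: 0+0-0=0; pred: 20+0-10=10
Step 5: prey: 0+0-0=0; pred: 10+0-5=5
Step 6: prey: 0+0-0=0; pred: 5+0-2=3
Step 7: prey: 0+0-0=0; pred: 3+0-1=2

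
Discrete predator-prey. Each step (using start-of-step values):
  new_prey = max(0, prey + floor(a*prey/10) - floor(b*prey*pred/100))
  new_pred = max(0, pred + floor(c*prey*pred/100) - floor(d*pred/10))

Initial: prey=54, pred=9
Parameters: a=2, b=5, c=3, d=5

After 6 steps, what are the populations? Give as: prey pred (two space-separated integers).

Step 1: prey: 54+10-24=40; pred: 9+14-4=19
Step 2: prey: 40+8-38=10; pred: 19+22-9=32
Step 3: prey: 10+2-16=0; pred: 32+9-16=25
Step 4: prey: 0+0-0=0; pred: 25+0-12=13
Step 5: prey: 0+0-0=0; pred: 13+0-6=7
Step 6: prey: 0+0-0=0; pred: 7+0-3=4

Answer: 0 4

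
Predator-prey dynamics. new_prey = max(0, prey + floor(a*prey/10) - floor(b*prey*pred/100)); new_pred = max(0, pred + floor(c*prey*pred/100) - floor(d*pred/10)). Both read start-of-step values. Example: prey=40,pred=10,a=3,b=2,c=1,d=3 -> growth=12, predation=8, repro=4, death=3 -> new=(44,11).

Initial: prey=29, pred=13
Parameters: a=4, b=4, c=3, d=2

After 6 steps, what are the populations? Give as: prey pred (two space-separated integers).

Answer: 0 23

Derivation:
Step 1: prey: 29+11-15=25; pred: 13+11-2=22
Step 2: prey: 25+10-22=13; pred: 22+16-4=34
Step 3: prey: 13+5-17=1; pred: 34+13-6=41
Step 4: prey: 1+0-1=0; pred: 41+1-8=34
Step 5: prey: 0+0-0=0; pred: 34+0-6=28
Step 6: prey: 0+0-0=0; pred: 28+0-5=23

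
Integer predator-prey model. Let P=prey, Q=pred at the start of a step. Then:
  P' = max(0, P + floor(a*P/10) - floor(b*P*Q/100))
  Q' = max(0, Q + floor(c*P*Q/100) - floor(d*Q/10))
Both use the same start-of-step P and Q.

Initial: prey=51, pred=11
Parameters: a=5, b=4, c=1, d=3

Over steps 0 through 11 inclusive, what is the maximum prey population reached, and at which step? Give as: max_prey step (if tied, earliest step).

Answer: 54 1

Derivation:
Step 1: prey: 51+25-22=54; pred: 11+5-3=13
Step 2: prey: 54+27-28=53; pred: 13+7-3=17
Step 3: prey: 53+26-36=43; pred: 17+9-5=21
Step 4: prey: 43+21-36=28; pred: 21+9-6=24
Step 5: prey: 28+14-26=16; pred: 24+6-7=23
Step 6: prey: 16+8-14=10; pred: 23+3-6=20
Step 7: prey: 10+5-8=7; pred: 20+2-6=16
Step 8: prey: 7+3-4=6; pred: 16+1-4=13
Step 9: prey: 6+3-3=6; pred: 13+0-3=10
Step 10: prey: 6+3-2=7; pred: 10+0-3=7
Step 11: prey: 7+3-1=9; pred: 7+0-2=5
Max prey = 54 at step 1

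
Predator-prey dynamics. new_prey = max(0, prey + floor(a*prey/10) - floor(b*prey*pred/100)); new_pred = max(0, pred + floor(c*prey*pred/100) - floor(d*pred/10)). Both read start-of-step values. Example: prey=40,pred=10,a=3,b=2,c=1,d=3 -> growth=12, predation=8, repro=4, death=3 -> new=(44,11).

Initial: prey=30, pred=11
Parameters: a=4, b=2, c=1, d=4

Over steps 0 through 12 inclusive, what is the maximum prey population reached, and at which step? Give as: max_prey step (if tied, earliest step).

Answer: 97 7

Derivation:
Step 1: prey: 30+12-6=36; pred: 11+3-4=10
Step 2: prey: 36+14-7=43; pred: 10+3-4=9
Step 3: prey: 43+17-7=53; pred: 9+3-3=9
Step 4: prey: 53+21-9=65; pred: 9+4-3=10
Step 5: prey: 65+26-13=78; pred: 10+6-4=12
Step 6: prey: 78+31-18=91; pred: 12+9-4=17
Step 7: prey: 91+36-30=97; pred: 17+15-6=26
Step 8: prey: 97+38-50=85; pred: 26+25-10=41
Step 9: prey: 85+34-69=50; pred: 41+34-16=59
Step 10: prey: 50+20-59=11; pred: 59+29-23=65
Step 11: prey: 11+4-14=1; pred: 65+7-26=46
Step 12: prey: 1+0-0=1; pred: 46+0-18=28
Max prey = 97 at step 7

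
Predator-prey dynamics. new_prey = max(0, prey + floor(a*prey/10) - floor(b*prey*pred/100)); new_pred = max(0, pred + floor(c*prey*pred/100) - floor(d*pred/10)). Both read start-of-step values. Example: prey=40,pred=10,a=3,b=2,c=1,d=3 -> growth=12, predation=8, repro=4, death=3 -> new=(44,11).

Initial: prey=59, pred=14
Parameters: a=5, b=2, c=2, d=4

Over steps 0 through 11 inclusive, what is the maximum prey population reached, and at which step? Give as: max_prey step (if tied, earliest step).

Step 1: prey: 59+29-16=72; pred: 14+16-5=25
Step 2: prey: 72+36-36=72; pred: 25+36-10=51
Step 3: prey: 72+36-73=35; pred: 51+73-20=104
Step 4: prey: 35+17-72=0; pred: 104+72-41=135
Step 5: prey: 0+0-0=0; pred: 135+0-54=81
Step 6: prey: 0+0-0=0; pred: 81+0-32=49
Step 7: prey: 0+0-0=0; pred: 49+0-19=30
Step 8: prey: 0+0-0=0; pred: 30+0-12=18
Step 9: prey: 0+0-0=0; pred: 18+0-7=11
Step 10: prey: 0+0-0=0; pred: 11+0-4=7
Step 11: prey: 0+0-0=0; pred: 7+0-2=5
Max prey = 72 at step 1

Answer: 72 1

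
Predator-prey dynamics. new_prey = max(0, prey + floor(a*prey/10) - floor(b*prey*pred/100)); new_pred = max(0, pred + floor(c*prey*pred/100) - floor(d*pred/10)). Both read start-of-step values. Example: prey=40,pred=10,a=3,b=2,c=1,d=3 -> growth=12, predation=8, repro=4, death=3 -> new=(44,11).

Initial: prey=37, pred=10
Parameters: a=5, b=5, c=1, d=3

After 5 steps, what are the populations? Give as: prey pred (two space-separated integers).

Step 1: prey: 37+18-18=37; pred: 10+3-3=10
Step 2: prey: 37+18-18=37; pred: 10+3-3=10
Step 3: prey: 37+18-18=37; pred: 10+3-3=10
Step 4: prey: 37+18-18=37; pred: 10+3-3=10
Step 5: prey: 37+18-18=37; pred: 10+3-3=10

Answer: 37 10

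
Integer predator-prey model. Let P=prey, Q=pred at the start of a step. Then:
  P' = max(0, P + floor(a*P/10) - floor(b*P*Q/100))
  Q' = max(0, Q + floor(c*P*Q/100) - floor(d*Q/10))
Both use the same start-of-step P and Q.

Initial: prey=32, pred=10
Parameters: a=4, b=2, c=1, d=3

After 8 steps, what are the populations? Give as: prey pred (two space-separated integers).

Answer: 41 53

Derivation:
Step 1: prey: 32+12-6=38; pred: 10+3-3=10
Step 2: prey: 38+15-7=46; pred: 10+3-3=10
Step 3: prey: 46+18-9=55; pred: 10+4-3=11
Step 4: prey: 55+22-12=65; pred: 11+6-3=14
Step 5: prey: 65+26-18=73; pred: 14+9-4=19
Step 6: prey: 73+29-27=75; pred: 19+13-5=27
Step 7: prey: 75+30-40=65; pred: 27+20-8=39
Step 8: prey: 65+26-50=41; pred: 39+25-11=53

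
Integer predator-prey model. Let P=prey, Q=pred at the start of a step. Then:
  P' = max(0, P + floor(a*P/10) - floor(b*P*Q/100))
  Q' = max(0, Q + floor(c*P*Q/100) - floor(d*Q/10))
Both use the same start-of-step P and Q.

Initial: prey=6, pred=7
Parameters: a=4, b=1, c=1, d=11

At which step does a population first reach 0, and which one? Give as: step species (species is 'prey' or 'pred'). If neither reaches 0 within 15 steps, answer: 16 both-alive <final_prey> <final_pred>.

Step 1: prey: 6+2-0=8; pred: 7+0-7=0
First extinction: pred at step 1

Answer: 1 pred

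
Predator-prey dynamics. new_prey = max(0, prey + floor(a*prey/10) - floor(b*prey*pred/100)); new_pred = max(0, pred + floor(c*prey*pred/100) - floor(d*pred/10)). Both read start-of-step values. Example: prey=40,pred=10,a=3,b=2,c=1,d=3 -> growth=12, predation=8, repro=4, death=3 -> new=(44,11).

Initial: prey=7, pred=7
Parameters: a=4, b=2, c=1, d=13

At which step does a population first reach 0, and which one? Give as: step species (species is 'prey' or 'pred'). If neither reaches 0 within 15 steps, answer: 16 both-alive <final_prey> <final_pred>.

Step 1: prey: 7+2-0=9; pred: 7+0-9=0
First extinction: pred at step 1

Answer: 1 pred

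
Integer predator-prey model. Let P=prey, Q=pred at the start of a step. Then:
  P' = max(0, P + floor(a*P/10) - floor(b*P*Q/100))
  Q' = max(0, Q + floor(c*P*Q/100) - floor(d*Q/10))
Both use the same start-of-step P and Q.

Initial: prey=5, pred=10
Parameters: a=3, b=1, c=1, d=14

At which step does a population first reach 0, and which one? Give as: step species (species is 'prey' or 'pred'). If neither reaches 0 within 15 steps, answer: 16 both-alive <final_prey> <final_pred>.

Answer: 1 pred

Derivation:
Step 1: prey: 5+1-0=6; pred: 10+0-14=0
First extinction: pred at step 1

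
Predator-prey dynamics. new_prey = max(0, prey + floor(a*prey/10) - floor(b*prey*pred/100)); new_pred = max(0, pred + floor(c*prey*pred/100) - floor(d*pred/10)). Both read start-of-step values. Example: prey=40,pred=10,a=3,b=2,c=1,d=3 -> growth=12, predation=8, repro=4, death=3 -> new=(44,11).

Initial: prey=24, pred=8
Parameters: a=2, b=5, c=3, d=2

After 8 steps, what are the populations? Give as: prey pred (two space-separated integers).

Answer: 1 8

Derivation:
Step 1: prey: 24+4-9=19; pred: 8+5-1=12
Step 2: prey: 19+3-11=11; pred: 12+6-2=16
Step 3: prey: 11+2-8=5; pred: 16+5-3=18
Step 4: prey: 5+1-4=2; pred: 18+2-3=17
Step 5: prey: 2+0-1=1; pred: 17+1-3=15
Step 6: prey: 1+0-0=1; pred: 15+0-3=12
Step 7: prey: 1+0-0=1; pred: 12+0-2=10
Step 8: prey: 1+0-0=1; pred: 10+0-2=8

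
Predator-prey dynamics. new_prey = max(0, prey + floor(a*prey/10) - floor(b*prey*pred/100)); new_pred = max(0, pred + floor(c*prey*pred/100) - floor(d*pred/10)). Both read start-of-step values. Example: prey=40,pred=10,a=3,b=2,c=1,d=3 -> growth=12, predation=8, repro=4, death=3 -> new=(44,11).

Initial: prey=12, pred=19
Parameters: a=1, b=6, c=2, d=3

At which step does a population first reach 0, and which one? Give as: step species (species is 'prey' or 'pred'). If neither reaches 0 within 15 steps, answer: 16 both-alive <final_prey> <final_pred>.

Step 1: prey: 12+1-13=0; pred: 19+4-5=18
First extinction: prey at step 1

Answer: 1 prey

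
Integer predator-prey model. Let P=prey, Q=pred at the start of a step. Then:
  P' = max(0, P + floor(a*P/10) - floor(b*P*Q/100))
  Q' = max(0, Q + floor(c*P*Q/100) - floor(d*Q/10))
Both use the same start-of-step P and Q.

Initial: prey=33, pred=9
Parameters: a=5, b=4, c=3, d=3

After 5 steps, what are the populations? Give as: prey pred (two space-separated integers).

Answer: 0 38

Derivation:
Step 1: prey: 33+16-11=38; pred: 9+8-2=15
Step 2: prey: 38+19-22=35; pred: 15+17-4=28
Step 3: prey: 35+17-39=13; pred: 28+29-8=49
Step 4: prey: 13+6-25=0; pred: 49+19-14=54
Step 5: prey: 0+0-0=0; pred: 54+0-16=38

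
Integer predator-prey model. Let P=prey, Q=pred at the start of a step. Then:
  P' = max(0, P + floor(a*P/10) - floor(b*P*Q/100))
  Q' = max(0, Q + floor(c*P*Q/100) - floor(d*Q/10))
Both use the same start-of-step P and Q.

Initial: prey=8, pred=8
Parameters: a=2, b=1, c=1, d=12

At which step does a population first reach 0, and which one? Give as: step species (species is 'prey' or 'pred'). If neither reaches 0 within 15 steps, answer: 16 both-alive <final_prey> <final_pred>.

Answer: 1 pred

Derivation:
Step 1: prey: 8+1-0=9; pred: 8+0-9=0
First extinction: pred at step 1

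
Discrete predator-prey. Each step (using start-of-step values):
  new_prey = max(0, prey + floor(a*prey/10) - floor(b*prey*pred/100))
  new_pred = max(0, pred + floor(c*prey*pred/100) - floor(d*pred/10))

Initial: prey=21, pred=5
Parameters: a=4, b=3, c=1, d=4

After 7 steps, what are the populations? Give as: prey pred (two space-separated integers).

Answer: 108 9

Derivation:
Step 1: prey: 21+8-3=26; pred: 5+1-2=4
Step 2: prey: 26+10-3=33; pred: 4+1-1=4
Step 3: prey: 33+13-3=43; pred: 4+1-1=4
Step 4: prey: 43+17-5=55; pred: 4+1-1=4
Step 5: prey: 55+22-6=71; pred: 4+2-1=5
Step 6: prey: 71+28-10=89; pred: 5+3-2=6
Step 7: prey: 89+35-16=108; pred: 6+5-2=9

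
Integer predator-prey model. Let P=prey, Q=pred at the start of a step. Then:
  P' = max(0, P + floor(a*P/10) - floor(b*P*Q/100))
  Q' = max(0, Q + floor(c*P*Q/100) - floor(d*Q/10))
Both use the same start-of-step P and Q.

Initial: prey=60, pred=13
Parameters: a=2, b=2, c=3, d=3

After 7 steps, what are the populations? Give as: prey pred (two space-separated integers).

Step 1: prey: 60+12-15=57; pred: 13+23-3=33
Step 2: prey: 57+11-37=31; pred: 33+56-9=80
Step 3: prey: 31+6-49=0; pred: 80+74-24=130
Step 4: prey: 0+0-0=0; pred: 130+0-39=91
Step 5: prey: 0+0-0=0; pred: 91+0-27=64
Step 6: prey: 0+0-0=0; pred: 64+0-19=45
Step 7: prey: 0+0-0=0; pred: 45+0-13=32

Answer: 0 32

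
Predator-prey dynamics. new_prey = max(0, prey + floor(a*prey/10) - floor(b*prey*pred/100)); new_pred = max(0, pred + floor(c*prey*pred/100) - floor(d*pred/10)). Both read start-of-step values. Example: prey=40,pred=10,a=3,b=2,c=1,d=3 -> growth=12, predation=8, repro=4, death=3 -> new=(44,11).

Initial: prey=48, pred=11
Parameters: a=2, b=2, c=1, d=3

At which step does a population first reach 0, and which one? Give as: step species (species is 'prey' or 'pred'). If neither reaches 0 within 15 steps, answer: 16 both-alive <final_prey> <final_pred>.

Step 1: prey: 48+9-10=47; pred: 11+5-3=13
Step 2: prey: 47+9-12=44; pred: 13+6-3=16
Step 3: prey: 44+8-14=38; pred: 16+7-4=19
Step 4: prey: 38+7-14=31; pred: 19+7-5=21
Step 5: prey: 31+6-13=24; pred: 21+6-6=21
Step 6: prey: 24+4-10=18; pred: 21+5-6=20
Step 7: prey: 18+3-7=14; pred: 20+3-6=17
Step 8: prey: 14+2-4=12; pred: 17+2-5=14
Step 9: prey: 12+2-3=11; pred: 14+1-4=11
Step 10: prey: 11+2-2=11; pred: 11+1-3=9
Step 11: prey: 11+2-1=12; pred: 9+0-2=7
Step 12: prey: 12+2-1=13; pred: 7+0-2=5
Step 13: prey: 13+2-1=14; pred: 5+0-1=4
Step 14: prey: 14+2-1=15; pred: 4+0-1=3
Step 15: prey: 15+3-0=18; pred: 3+0-0=3
No extinction within 15 steps

Answer: 16 both-alive 18 3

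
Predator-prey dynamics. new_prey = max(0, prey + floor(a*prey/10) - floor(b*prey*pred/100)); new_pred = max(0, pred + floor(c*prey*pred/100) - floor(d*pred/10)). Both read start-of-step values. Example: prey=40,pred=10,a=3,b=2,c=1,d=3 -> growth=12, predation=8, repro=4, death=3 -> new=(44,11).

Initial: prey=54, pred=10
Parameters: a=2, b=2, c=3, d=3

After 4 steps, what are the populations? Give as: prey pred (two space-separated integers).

Answer: 0 87

Derivation:
Step 1: prey: 54+10-10=54; pred: 10+16-3=23
Step 2: prey: 54+10-24=40; pred: 23+37-6=54
Step 3: prey: 40+8-43=5; pred: 54+64-16=102
Step 4: prey: 5+1-10=0; pred: 102+15-30=87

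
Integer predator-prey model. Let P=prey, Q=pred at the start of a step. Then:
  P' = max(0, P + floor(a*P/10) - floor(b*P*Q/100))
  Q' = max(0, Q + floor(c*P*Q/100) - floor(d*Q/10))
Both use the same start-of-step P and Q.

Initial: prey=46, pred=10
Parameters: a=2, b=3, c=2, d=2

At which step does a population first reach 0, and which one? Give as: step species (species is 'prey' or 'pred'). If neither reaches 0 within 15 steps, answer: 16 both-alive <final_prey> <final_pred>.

Answer: 5 prey

Derivation:
Step 1: prey: 46+9-13=42; pred: 10+9-2=17
Step 2: prey: 42+8-21=29; pred: 17+14-3=28
Step 3: prey: 29+5-24=10; pred: 28+16-5=39
Step 4: prey: 10+2-11=1; pred: 39+7-7=39
Step 5: prey: 1+0-1=0; pred: 39+0-7=32
First extinction: prey at step 5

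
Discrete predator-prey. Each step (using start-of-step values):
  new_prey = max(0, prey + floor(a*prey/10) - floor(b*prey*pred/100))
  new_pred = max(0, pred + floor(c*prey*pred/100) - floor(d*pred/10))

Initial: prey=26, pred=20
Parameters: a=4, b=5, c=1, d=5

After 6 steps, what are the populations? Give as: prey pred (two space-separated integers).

Step 1: prey: 26+10-26=10; pred: 20+5-10=15
Step 2: prey: 10+4-7=7; pred: 15+1-7=9
Step 3: prey: 7+2-3=6; pred: 9+0-4=5
Step 4: prey: 6+2-1=7; pred: 5+0-2=3
Step 5: prey: 7+2-1=8; pred: 3+0-1=2
Step 6: prey: 8+3-0=11; pred: 2+0-1=1

Answer: 11 1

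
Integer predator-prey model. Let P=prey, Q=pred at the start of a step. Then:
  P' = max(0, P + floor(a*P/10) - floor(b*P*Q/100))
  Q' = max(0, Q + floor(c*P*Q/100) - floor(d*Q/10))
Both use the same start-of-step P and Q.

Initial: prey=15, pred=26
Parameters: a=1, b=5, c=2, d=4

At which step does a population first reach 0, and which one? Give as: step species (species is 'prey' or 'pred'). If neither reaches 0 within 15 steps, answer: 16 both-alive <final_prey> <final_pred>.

Step 1: prey: 15+1-19=0; pred: 26+7-10=23
First extinction: prey at step 1

Answer: 1 prey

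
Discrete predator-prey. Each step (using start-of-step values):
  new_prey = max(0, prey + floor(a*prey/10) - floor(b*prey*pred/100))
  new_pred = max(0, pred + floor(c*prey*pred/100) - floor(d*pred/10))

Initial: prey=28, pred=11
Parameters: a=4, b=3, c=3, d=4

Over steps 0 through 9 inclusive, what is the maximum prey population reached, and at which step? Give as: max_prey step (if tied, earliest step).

Answer: 30 1

Derivation:
Step 1: prey: 28+11-9=30; pred: 11+9-4=16
Step 2: prey: 30+12-14=28; pred: 16+14-6=24
Step 3: prey: 28+11-20=19; pred: 24+20-9=35
Step 4: prey: 19+7-19=7; pred: 35+19-14=40
Step 5: prey: 7+2-8=1; pred: 40+8-16=32
Step 6: prey: 1+0-0=1; pred: 32+0-12=20
Step 7: prey: 1+0-0=1; pred: 20+0-8=12
Step 8: prey: 1+0-0=1; pred: 12+0-4=8
Step 9: prey: 1+0-0=1; pred: 8+0-3=5
Max prey = 30 at step 1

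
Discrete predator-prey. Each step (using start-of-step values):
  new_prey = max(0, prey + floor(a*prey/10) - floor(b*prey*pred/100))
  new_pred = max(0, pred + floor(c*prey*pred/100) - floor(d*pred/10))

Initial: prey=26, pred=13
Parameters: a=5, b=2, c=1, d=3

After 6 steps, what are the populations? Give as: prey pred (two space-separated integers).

Answer: 72 32

Derivation:
Step 1: prey: 26+13-6=33; pred: 13+3-3=13
Step 2: prey: 33+16-8=41; pred: 13+4-3=14
Step 3: prey: 41+20-11=50; pred: 14+5-4=15
Step 4: prey: 50+25-15=60; pred: 15+7-4=18
Step 5: prey: 60+30-21=69; pred: 18+10-5=23
Step 6: prey: 69+34-31=72; pred: 23+15-6=32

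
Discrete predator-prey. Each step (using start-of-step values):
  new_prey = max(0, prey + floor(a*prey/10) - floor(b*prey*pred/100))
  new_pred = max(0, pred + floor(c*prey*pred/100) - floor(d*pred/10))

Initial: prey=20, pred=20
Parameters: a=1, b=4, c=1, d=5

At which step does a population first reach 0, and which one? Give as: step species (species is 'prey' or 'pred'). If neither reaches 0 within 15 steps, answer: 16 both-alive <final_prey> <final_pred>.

Answer: 16 both-alive 3 1

Derivation:
Step 1: prey: 20+2-16=6; pred: 20+4-10=14
Step 2: prey: 6+0-3=3; pred: 14+0-7=7
Step 3: prey: 3+0-0=3; pred: 7+0-3=4
Step 4: prey: 3+0-0=3; pred: 4+0-2=2
Step 5: prey: 3+0-0=3; pred: 2+0-1=1
Step 6: prey: 3+0-0=3; pred: 1+0-0=1
Steps 7-15: state stable at prey=3, pred=1 (no change)
No extinction within 15 steps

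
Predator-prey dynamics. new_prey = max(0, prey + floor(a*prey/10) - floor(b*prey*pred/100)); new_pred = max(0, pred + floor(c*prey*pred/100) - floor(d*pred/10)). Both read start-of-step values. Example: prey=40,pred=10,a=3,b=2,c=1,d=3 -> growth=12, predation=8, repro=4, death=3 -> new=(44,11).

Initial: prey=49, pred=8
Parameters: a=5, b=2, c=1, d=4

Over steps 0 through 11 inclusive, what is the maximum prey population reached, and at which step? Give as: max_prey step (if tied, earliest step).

Step 1: prey: 49+24-7=66; pred: 8+3-3=8
Step 2: prey: 66+33-10=89; pred: 8+5-3=10
Step 3: prey: 89+44-17=116; pred: 10+8-4=14
Step 4: prey: 116+58-32=142; pred: 14+16-5=25
Step 5: prey: 142+71-71=142; pred: 25+35-10=50
Step 6: prey: 142+71-142=71; pred: 50+71-20=101
Step 7: prey: 71+35-143=0; pred: 101+71-40=132
Step 8: prey: 0+0-0=0; pred: 132+0-52=80
Step 9: prey: 0+0-0=0; pred: 80+0-32=48
Step 10: prey: 0+0-0=0; pred: 48+0-19=29
Step 11: prey: 0+0-0=0; pred: 29+0-11=18
Max prey = 142 at step 4

Answer: 142 4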